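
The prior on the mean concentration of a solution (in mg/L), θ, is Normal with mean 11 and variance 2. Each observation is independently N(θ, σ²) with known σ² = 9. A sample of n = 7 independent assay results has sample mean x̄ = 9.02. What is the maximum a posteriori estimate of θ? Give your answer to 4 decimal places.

θ̂_MAP = 9.7948

n = 7, x̄ = 9.02.
For a Normal prior and Normal likelihood with known variance, the posterior is Normal; its mode equals its mean, the precision-weighted average.
Prior precision 1/σ₀² = 1/2 = 0.5; data precision n/σ² = 7/9.
θ̂ = (0.5·11 + (7/9)·9.02) / (0.5 + 7/9) = (2816/225)/(23/18) = 5632/575 ≈ 9.7948.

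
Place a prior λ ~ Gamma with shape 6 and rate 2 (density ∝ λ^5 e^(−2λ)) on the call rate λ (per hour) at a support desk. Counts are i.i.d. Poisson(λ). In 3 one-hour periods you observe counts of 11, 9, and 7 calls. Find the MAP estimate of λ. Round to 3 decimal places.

Σxᵢ = 11+9+7 = 27, with n = 3.
Posterior ∝ λ^5e^(−2λ) · λ^27e^(−3λ) = λ^32e^(−5λ), i.e. Gamma(shape=33, rate=5).
The mode of a Gamma(a, b) with a ≥ 1 (shape–rate) is (a−1)/b = 32/5 ≈ 6.400.

λ̂_MAP = 6.400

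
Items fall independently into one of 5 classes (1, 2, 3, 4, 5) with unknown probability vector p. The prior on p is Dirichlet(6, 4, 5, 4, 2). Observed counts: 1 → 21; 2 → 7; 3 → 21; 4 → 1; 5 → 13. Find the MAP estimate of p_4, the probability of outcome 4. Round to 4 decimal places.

The posterior is Dirichlet(αᵢ + nᵢ) = Dirichlet(27, 11, 26, 5, 15).
For a Dirichlet(a₁,…,a_K) with all aᵢ > 1, the mode has j-th component (aⱼ − 1)/(Σaᵢ − K).
Here Σaᵢ = 84 and K = 5, so p_4 = (5 − 1)/(84 − 5) = 4/79 ≈ 0.0506.

MAP estimate: 0.0506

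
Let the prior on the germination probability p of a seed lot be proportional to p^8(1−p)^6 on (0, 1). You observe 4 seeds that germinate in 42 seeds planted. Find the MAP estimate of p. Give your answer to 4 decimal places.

p̂_MAP = 0.2143

The prior density ∝ p^8(1−p)^6 is the kernel of Beta(9, 7).
Data: 4 successes in 42 trials. The binomial likelihood contributes p^4(1−p)^38, so the posterior is Beta(9+4, 7+38) = Beta(13, 45).
For Beta(a, b) with a, b > 1 the mode is (a−1)/(a+b−2) = 12/56 ≈ 0.2143.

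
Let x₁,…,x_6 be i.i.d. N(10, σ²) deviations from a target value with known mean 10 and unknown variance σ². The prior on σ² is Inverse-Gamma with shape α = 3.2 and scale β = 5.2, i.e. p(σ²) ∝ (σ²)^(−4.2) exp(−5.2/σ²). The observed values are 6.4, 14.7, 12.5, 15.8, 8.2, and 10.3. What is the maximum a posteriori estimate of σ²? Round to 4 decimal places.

σ̂²_MAP = 6.1576

Sum of squared deviations about the known mean: SS = (6.4−10)² + (14.7−10)² + (12.5−10)² + (15.8−10)² + (8.2−10)² + (10.3−10)² = 78.27.
The Normal likelihood contributes (σ²)^(−n/2) exp(−SS/(2σ²)), so the posterior is Inverse-Gamma(α + n/2, β + SS/2) = Inverse-Gamma(6.2, 44.335).
The mode of Inverse-Gamma(a, b) is b/(a+1) = 44.335/7.2 ≈ 6.1576.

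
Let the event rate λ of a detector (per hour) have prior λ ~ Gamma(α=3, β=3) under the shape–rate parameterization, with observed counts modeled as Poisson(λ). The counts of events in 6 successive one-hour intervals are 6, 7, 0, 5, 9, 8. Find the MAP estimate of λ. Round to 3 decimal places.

λ̂_MAP = 4.111

Σxᵢ = 6+7+0+5+9+8 = 35, with n = 6.
Posterior ∝ λ^2e^(−3λ) · λ^35e^(−6λ) = λ^37e^(−9λ), i.e. Gamma(shape=38, rate=9).
The mode of a Gamma(a, b) with a ≥ 1 (shape–rate) is (a−1)/b = 37/9 ≈ 4.111.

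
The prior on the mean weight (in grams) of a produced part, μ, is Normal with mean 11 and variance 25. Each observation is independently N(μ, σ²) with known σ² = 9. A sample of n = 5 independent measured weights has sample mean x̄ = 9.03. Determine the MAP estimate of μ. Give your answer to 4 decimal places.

n = 5, x̄ = 9.03.
For a Normal prior and Normal likelihood with known variance, the posterior is Normal; its mode equals its mean, the precision-weighted average.
Prior precision 1/σ₀² = 1/25 = 0.04; data precision n/σ² = 5/9.
μ̂ = (0.04·11 + (5/9)·9.03) / (0.04 + 5/9) = (1637/300)/(134/225) = 4911/536 ≈ 9.1623.

μ̂_MAP = 9.1623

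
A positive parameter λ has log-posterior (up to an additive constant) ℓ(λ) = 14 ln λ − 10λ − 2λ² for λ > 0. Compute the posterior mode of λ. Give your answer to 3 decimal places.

ℓ'(λ) = 14/λ − 10 − 4λ. Setting this to zero and multiplying by λ: 4λ² + 10λ − 14 = 0.
λ = (−10 + √(10² + 4·4·14)) / (2·4) = (−10 + √324) / 8 = (−10 + 18)/8 = 1.
ℓ''(λ) = −14/λ² − 4 < 0, confirming a maximum.

λ̂_MAP = 1.000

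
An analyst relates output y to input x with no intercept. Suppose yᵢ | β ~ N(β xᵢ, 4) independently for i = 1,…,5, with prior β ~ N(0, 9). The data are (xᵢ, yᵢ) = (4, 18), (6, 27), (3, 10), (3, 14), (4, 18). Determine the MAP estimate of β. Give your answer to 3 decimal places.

log p(β | y) = −Σ(yᵢ − βxᵢ)²/(2·4) − β²/(2·9) + const.
Setting the derivative to zero: Σxᵢ(yᵢ − βxᵢ)/4 − β/9 = 0, so β = Σxᵢyᵢ / (Σxᵢ² + σ²/τ²).
Σxᵢyᵢ = 4·18 + 6·27 + 3·10 + 3·14 + 4·18 = 378; Σxᵢ² = 86; σ²/τ² = 4/9.
β̂_MAP = 378 / (86 + 4/9) = 378/(778/9) = 1701/389 ≈ 4.373.

β̂_MAP = 4.373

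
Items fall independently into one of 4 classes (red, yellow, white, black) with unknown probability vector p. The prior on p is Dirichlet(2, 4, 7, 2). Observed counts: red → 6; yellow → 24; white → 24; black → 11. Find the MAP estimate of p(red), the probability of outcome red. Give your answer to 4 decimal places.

MAP estimate of p(red) = 0.0921

The posterior is Dirichlet(αᵢ + nᵢ) = Dirichlet(8, 28, 31, 13).
For a Dirichlet(a₁,…,a_K) with all aᵢ > 1, the mode has j-th component (aⱼ − 1)/(Σaᵢ − K).
Here Σaᵢ = 80 and K = 4, so p(red) = (8 − 1)/(80 − 4) = 7/76 ≈ 0.0921.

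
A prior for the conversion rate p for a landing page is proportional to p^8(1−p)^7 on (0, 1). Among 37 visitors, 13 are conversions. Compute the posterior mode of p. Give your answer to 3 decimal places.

p̂_MAP = 0.404

The prior density ∝ p^8(1−p)^7 is the kernel of Beta(9, 8).
Data: 13 successes in 37 trials. The binomial likelihood contributes p^13(1−p)^24, so the posterior is Beta(9+13, 8+24) = Beta(22, 32).
For Beta(a, b) with a, b > 1 the mode is (a−1)/(a+b−2) = 21/52 ≈ 0.404.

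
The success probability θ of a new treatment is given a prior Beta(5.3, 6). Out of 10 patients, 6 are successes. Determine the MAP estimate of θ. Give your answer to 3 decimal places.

Prior: Beta(5.3, 6).
Data: 6 successes in 10 trials. The binomial likelihood contributes θ^6(1−θ)^4, so the posterior is Beta(5.3+6, 6+4) = Beta(11.3, 10).
For Beta(a, b) with a, b > 1 the mode is (a−1)/(a+b−2) = 10.3/19.3 ≈ 0.534.

θ̂_MAP = 0.534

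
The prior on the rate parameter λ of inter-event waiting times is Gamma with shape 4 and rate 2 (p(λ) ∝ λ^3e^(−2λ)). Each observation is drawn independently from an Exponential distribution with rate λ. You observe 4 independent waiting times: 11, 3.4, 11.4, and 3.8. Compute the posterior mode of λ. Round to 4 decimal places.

λ̂_MAP = 0.2215

The Exponential(rate=λ) likelihood is ∝ λ^n e^(−λΣtᵢ). Here n = 4 and Σtᵢ = 11 + 3.4 + 11.4 + 3.8 = 29.6.
Posterior ∝ λ^3e^(−2λ) · λ^4e^(−29.6λ) = λ^7e^(−31.6λ), i.e. Gamma(8, 31.6).
Mode = (a−1)/b = 7/31.6 ≈ 0.2215.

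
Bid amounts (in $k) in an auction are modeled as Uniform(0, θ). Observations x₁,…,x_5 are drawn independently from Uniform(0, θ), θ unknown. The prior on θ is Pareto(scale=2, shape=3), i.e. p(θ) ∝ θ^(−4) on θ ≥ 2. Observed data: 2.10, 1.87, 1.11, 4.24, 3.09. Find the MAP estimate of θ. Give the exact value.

The Uniform(0, θ) likelihood is θ^(−n) for θ ≥ max(xᵢ), zero otherwise. Here max(xᵢ) = 4.24.
Posterior ∝ θ^(−4) · θ^(−5) = θ^(−9) on θ ≥ max(2, 4.24) = 4.24.
This density is strictly decreasing in θ, so the posterior mode lies at the lower boundary of the support.

θ̂_MAP = 4.24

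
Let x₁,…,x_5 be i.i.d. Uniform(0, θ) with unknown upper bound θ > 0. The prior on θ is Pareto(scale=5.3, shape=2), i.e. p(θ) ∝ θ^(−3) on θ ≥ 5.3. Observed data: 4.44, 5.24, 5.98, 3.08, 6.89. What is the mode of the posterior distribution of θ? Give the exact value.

The Uniform(0, θ) likelihood is θ^(−n) for θ ≥ max(xᵢ), zero otherwise. Here max(xᵢ) = 6.89.
Posterior ∝ θ^(−3) · θ^(−5) = θ^(−8) on θ ≥ max(5.3, 6.89) = 6.89.
This density is strictly decreasing in θ, so the posterior mode lies at the lower boundary of the support.

θ̂_MAP = 6.89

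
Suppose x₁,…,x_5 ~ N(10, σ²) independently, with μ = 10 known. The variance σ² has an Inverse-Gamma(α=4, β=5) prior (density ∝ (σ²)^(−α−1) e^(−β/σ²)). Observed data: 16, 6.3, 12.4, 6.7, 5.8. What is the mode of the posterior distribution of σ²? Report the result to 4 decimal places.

Sum of squared deviations about the known mean: SS = (16−10)² + (6.3−10)² + (12.4−10)² + (6.7−10)² + (5.8−10)² = 83.98.
The Normal likelihood contributes (σ²)^(−n/2) exp(−SS/(2σ²)), so the posterior is Inverse-Gamma(α + n/2, β + SS/2) = Inverse-Gamma(6.5, 46.99).
The mode of Inverse-Gamma(a, b) is b/(a+1) = 46.99/7.5 ≈ 6.2653.

σ̂²_MAP = 6.2653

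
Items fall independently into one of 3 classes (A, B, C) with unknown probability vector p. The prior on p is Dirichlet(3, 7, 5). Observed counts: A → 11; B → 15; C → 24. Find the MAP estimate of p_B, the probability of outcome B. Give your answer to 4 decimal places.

The posterior is Dirichlet(αᵢ + nᵢ) = Dirichlet(14, 22, 29).
For a Dirichlet(a₁,…,a_K) with all aᵢ > 1, the mode has j-th component (aⱼ − 1)/(Σaᵢ − K).
Here Σaᵢ = 65 and K = 3, so p_B = (22 − 1)/(65 − 3) = 21/62 ≈ 0.3387.

MAP estimate of p_B = 0.3387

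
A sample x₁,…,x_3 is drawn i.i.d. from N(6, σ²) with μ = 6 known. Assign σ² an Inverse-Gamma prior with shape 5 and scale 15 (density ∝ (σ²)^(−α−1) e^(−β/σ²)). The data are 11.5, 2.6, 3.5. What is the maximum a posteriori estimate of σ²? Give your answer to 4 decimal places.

σ̂²_MAP = 5.2040

Sum of squared deviations about the known mean: SS = (11.5−6)² + (2.6−6)² + (3.5−6)² = 48.06.
The Normal likelihood contributes (σ²)^(−n/2) exp(−SS/(2σ²)), so the posterior is Inverse-Gamma(α + n/2, β + SS/2) = Inverse-Gamma(6.5, 39.03).
The mode of Inverse-Gamma(a, b) is b/(a+1) = 39.03/7.5 ≈ 5.2040.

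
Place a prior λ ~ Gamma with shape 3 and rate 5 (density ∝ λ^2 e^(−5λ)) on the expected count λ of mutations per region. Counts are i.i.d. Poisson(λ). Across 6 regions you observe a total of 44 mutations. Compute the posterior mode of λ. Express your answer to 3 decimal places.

Σxᵢ = 44, n = 6.
Posterior ∝ λ^2e^(−5λ) · λ^44e^(−6λ) = λ^46e^(−11λ), i.e. Gamma(shape=47, rate=11).
The mode of a Gamma(a, b) with a ≥ 1 (shape–rate) is (a−1)/b = 46/11 ≈ 4.182.

λ̂_MAP = 4.182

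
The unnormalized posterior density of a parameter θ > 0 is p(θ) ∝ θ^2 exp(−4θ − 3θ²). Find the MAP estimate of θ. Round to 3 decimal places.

θ̂_MAP = 0.333

ℓ'(θ) = 2/θ − 4 − 6θ. Setting this to zero and multiplying by θ: 6θ² + 4θ − 2 = 0.
θ = (−4 + √(4² + 4·6·2)) / (2·6) = (−4 + √64) / 12 = (−4 + 8)/12 = 1/3.
ℓ''(θ) = −2/θ² − 6 < 0, confirming a maximum.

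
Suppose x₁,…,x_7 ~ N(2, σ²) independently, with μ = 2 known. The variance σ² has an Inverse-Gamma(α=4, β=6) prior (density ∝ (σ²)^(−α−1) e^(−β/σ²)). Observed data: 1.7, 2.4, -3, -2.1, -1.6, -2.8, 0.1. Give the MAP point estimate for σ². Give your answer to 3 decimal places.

σ̂²_MAP = 5.510

Sum of squared deviations about the known mean: SS = (1.7−2)² + (2.4−2)² + (-3−2)² + (-2.1−2)² + (-1.6−2)² + (-2.8−2)² + (0.1−2)² = 81.67.
The Normal likelihood contributes (σ²)^(−n/2) exp(−SS/(2σ²)), so the posterior is Inverse-Gamma(α + n/2, β + SS/2) = Inverse-Gamma(7.5, 46.835).
The mode of Inverse-Gamma(a, b) is b/(a+1) = 46.835/8.5 ≈ 5.510.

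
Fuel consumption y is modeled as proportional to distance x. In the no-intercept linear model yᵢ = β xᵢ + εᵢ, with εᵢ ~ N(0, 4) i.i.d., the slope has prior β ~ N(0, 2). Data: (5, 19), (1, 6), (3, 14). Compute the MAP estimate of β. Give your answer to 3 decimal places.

log p(β | y) = −Σ(yᵢ − βxᵢ)²/(2·4) − β²/(2·2) + const.
Setting the derivative to zero: Σxᵢ(yᵢ − βxᵢ)/4 − β/2 = 0, so β = Σxᵢyᵢ / (Σxᵢ² + σ²/τ²).
Σxᵢyᵢ = 5·19 + 1·6 + 3·14 = 143; Σxᵢ² = 35; σ²/τ² = 2.
β̂_MAP = 143 / (35 + 2) = 143/37 ≈ 3.865.

β̂_MAP = 3.865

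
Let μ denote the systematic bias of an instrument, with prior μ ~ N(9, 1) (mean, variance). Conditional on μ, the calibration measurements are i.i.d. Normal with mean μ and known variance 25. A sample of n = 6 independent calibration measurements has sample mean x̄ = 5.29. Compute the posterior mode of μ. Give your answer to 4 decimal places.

μ̂_MAP = 8.2819

n = 6, x̄ = 5.29.
For a Normal prior and Normal likelihood with known variance, the posterior is Normal; its mode equals its mean, the precision-weighted average.
Prior precision 1/σ₀² = 1/1 = 1; data precision n/σ² = 6/25 = 0.24.
μ̂ = (1·9 + 0.24·5.29) / (1 + 0.24) = 10.2696/1.24 = 12837/1550 ≈ 8.2819.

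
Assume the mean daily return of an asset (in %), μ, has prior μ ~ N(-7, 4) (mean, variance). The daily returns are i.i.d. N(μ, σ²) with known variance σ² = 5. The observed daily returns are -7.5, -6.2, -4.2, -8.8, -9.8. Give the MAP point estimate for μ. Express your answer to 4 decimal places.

μ̂_MAP = -7.2400

n = 5; x̄ = ((-7.5) + (-6.2) + (-4.2) + (-8.8) + (-9.8))/5 = -36.5/5 = -7.3.
For a Normal prior and Normal likelihood with known variance, the posterior is Normal; its mode equals its mean, the precision-weighted average.
Prior precision 1/σ₀² = 1/4 = 0.25; data precision n/σ² = 5/5 = 1.
μ̂ = (0.25·(-7) + 1·(-7.3)) / (0.25 + 1) = (-9.05)/1.25 = -7.2400.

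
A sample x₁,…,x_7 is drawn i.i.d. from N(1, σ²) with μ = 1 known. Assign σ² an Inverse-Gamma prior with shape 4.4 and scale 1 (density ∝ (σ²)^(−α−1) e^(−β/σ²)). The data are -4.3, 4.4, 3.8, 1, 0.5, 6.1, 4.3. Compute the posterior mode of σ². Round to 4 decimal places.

Sum of squared deviations about the known mean: SS = (-4.3−1)² + (4.4−1)² + (3.8−1)² + (1−1)² + (0.5−1)² + (6.1−1)² + (4.3−1)² = 84.64.
The Normal likelihood contributes (σ²)^(−n/2) exp(−SS/(2σ²)), so the posterior is Inverse-Gamma(α + n/2, β + SS/2) = Inverse-Gamma(7.9, 43.32).
The mode of Inverse-Gamma(a, b) is b/(a+1) = 43.32/8.9 ≈ 4.8674.

σ̂²_MAP = 4.8674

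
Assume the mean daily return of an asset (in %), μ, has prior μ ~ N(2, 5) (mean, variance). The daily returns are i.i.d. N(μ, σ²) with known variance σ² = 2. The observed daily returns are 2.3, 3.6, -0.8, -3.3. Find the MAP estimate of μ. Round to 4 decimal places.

μ̂_MAP = 0.5909

n = 4; x̄ = (2.3 + 3.6 + (-0.8) + (-3.3))/4 = 1.8/4 = 0.45.
For a Normal prior and Normal likelihood with known variance, the posterior is Normal; its mode equals its mean, the precision-weighted average.
Prior precision 1/σ₀² = 1/5 = 0.2; data precision n/σ² = 4/2 = 2.
μ̂ = (0.2·2 + 2·0.45) / (0.2 + 2) = 1.3/2.2 = 13/22 ≈ 0.5909.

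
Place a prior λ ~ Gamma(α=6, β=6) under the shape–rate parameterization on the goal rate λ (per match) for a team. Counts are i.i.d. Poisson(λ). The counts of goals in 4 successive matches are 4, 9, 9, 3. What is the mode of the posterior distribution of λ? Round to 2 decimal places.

Σxᵢ = 4+9+9+3 = 25, with n = 4.
Posterior ∝ λ^5e^(−6λ) · λ^25e^(−4λ) = λ^30e^(−10λ), i.e. Gamma(shape=31, rate=10).
The mode of a Gamma(a, b) with a ≥ 1 (shape–rate) is (a−1)/b = 30/10 ≈ 3.00.

λ̂_MAP = 3.00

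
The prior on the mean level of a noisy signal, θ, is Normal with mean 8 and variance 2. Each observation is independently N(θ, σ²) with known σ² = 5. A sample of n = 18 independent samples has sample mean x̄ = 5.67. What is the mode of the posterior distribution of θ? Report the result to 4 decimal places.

n = 18, x̄ = 5.67.
For a Normal prior and Normal likelihood with known variance, the posterior is Normal; its mode equals its mean, the precision-weighted average.
Prior precision 1/σ₀² = 1/2 = 0.5; data precision n/σ² = 18/5 = 3.6.
θ̂ = (0.5·8 + 3.6·5.67) / (0.5 + 3.6) = 24.412/4.1 = 6103/1025 ≈ 5.9541.

θ̂_MAP = 5.9541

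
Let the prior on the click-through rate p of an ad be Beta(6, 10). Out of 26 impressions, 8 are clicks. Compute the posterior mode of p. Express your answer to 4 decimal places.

p̂_MAP = 0.3250

Prior: Beta(6, 10).
Data: 8 successes in 26 trials. The binomial likelihood contributes p^8(1−p)^18, so the posterior is Beta(6+8, 10+18) = Beta(14, 28).
For Beta(a, b) with a, b > 1 the mode is (a−1)/(a+b−2) = 13/40 ≈ 0.3250.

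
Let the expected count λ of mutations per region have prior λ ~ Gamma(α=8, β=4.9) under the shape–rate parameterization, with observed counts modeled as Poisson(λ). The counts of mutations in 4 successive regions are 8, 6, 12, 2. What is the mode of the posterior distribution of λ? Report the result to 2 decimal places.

Σxᵢ = 8+6+12+2 = 28, with n = 4.
Posterior ∝ λ^7e^(−4.9λ) · λ^28e^(−4λ) = λ^35e^(−8.9λ), i.e. Gamma(shape=36, rate=8.9).
The mode of a Gamma(a, b) with a ≥ 1 (shape–rate) is (a−1)/b = 35/8.9 ≈ 3.93.

λ̂_MAP = 3.93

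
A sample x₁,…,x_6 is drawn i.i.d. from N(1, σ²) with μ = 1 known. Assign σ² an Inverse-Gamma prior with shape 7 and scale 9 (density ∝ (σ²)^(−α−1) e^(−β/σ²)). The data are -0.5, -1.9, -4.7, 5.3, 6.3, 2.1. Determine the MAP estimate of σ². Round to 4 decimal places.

Sum of squared deviations about the known mean: SS = (-0.5−1)² + (-1.9−1)² + (-4.7−1)² + (5.3−1)² + (6.3−1)² + (2.1−1)² = 90.94.
The Normal likelihood contributes (σ²)^(−n/2) exp(−SS/(2σ²)), so the posterior is Inverse-Gamma(α + n/2, β + SS/2) = Inverse-Gamma(10, 54.47).
The mode of Inverse-Gamma(a, b) is b/(a+1) = 54.47/11 ≈ 4.9518.

σ̂²_MAP = 4.9518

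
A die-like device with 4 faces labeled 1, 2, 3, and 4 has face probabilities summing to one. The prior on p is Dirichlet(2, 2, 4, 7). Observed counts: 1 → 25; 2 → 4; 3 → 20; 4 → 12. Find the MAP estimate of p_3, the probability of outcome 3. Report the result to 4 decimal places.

MAP estimate: 0.3194

The posterior is Dirichlet(αᵢ + nᵢ) = Dirichlet(27, 6, 24, 19).
For a Dirichlet(a₁,…,a_K) with all aᵢ > 1, the mode has j-th component (aⱼ − 1)/(Σaᵢ − K).
Here Σaᵢ = 76 and K = 4, so p_3 = (24 − 1)/(76 − 4) = 23/72 ≈ 0.3194.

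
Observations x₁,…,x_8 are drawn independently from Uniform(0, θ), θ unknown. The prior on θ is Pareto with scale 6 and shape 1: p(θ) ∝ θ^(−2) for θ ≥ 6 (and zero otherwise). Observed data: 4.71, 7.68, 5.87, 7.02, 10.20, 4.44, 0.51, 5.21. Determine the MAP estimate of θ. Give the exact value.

The Uniform(0, θ) likelihood is θ^(−n) for θ ≥ max(xᵢ), zero otherwise. Here max(xᵢ) = 10.20.
Posterior ∝ θ^(−2) · θ^(−8) = θ^(−10) on θ ≥ max(6, 10.20) = 10.20.
This density is strictly decreasing in θ, so the posterior mode lies at the lower boundary of the support.

θ̂_MAP = 10.20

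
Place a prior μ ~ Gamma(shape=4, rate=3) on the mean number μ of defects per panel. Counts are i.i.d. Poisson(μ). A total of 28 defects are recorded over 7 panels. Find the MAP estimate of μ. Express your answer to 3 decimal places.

Σxᵢ = 28, n = 7.
Posterior ∝ μ^3e^(−3μ) · μ^28e^(−7μ) = μ^31e^(−10μ), i.e. Gamma(shape=32, rate=10).
The mode of a Gamma(a, b) with a ≥ 1 (shape–rate) is (a−1)/b = 31/10 ≈ 3.100.

μ̂_MAP = 3.100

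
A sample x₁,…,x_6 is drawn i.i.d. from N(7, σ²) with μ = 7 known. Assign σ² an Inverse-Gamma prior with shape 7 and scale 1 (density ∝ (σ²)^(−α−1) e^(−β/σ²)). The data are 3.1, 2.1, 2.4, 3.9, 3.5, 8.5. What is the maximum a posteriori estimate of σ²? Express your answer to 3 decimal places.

σ̂²_MAP = 3.931

Sum of squared deviations about the known mean: SS = (3.1−7)² + (2.1−7)² + (2.4−7)² + (3.9−7)² + (3.5−7)² + (8.5−7)² = 84.49.
The Normal likelihood contributes (σ²)^(−n/2) exp(−SS/(2σ²)), so the posterior is Inverse-Gamma(α + n/2, β + SS/2) = Inverse-Gamma(10, 43.245).
The mode of Inverse-Gamma(a, b) is b/(a+1) = 43.245/11 ≈ 3.931.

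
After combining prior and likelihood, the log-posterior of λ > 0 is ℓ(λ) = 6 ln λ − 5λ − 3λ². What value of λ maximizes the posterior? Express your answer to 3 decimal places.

λ̂_MAP = 0.667

ℓ'(λ) = 6/λ − 5 − 6λ. Setting this to zero and multiplying by λ: 6λ² + 5λ − 6 = 0.
λ = (−5 + √(5² + 4·6·6)) / (2·6) = (−5 + √169) / 12 = (−5 + 13)/12 = 2/3.
ℓ''(λ) = −6/λ² − 6 < 0, confirming a maximum.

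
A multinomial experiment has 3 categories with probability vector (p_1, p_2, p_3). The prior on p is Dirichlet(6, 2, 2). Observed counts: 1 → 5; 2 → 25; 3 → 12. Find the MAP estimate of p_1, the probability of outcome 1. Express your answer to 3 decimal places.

MAP estimate: 0.204

The posterior is Dirichlet(αᵢ + nᵢ) = Dirichlet(11, 27, 14).
For a Dirichlet(a₁,…,a_K) with all aᵢ > 1, the mode has j-th component (aⱼ − 1)/(Σaᵢ − K).
Here Σaᵢ = 52 and K = 3, so p_1 = (11 − 1)/(52 − 3) = 10/49 ≈ 0.204.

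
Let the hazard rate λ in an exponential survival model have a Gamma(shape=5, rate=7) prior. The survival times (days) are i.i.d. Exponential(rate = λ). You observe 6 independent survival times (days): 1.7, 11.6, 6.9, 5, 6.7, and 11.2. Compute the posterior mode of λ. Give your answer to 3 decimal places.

λ̂_MAP = 0.200

The Exponential(rate=λ) likelihood is ∝ λ^n e^(−λΣtᵢ). Here n = 6 and Σtᵢ = 1.7 + 11.6 + 6.9 + 5 + 6.7 + 11.2 = 43.1.
Posterior ∝ λ^4e^(−7λ) · λ^6e^(−43.1λ) = λ^10e^(−50.1λ), i.e. Gamma(11, 50.1).
Mode = (a−1)/b = 10/50.1 ≈ 0.200.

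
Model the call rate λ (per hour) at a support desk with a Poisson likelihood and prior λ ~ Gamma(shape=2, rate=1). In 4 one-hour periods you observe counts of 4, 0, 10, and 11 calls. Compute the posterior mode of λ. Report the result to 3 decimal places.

λ̂_MAP = 5.200

Σxᵢ = 4+0+10+11 = 25, with n = 4.
Posterior ∝ λe^(−1λ) · λ^25e^(−4λ) = λ^26e^(−5λ), i.e. Gamma(shape=27, rate=5).
The mode of a Gamma(a, b) with a ≥ 1 (shape–rate) is (a−1)/b = 26/5 ≈ 5.200.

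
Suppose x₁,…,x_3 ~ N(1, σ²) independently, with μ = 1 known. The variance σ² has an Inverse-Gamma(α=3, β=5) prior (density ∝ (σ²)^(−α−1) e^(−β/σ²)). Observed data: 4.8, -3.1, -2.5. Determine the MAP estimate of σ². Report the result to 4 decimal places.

Sum of squared deviations about the known mean: SS = (4.8−1)² + (-3.1−1)² + (-2.5−1)² = 43.5.
The Normal likelihood contributes (σ²)^(−n/2) exp(−SS/(2σ²)), so the posterior is Inverse-Gamma(α + n/2, β + SS/2) = Inverse-Gamma(4.5, 26.75).
The mode of Inverse-Gamma(a, b) is b/(a+1) = 26.75/5.5 ≈ 4.8636.

σ̂²_MAP = 4.8636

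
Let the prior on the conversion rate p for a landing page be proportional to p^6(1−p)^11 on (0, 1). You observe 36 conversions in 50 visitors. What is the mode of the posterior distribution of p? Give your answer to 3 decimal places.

p̂_MAP = 0.627

The prior density ∝ p^6(1−p)^11 is the kernel of Beta(7, 12).
Data: 36 successes in 50 trials. The binomial likelihood contributes p^36(1−p)^14, so the posterior is Beta(7+36, 12+14) = Beta(43, 26).
For Beta(a, b) with a, b > 1 the mode is (a−1)/(a+b−2) = 42/67 ≈ 0.627.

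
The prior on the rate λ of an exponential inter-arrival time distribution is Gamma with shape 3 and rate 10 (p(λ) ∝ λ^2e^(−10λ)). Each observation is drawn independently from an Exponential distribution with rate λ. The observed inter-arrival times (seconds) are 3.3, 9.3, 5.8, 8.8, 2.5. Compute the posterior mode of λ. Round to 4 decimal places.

The Exponential(rate=λ) likelihood is ∝ λ^n e^(−λΣtᵢ). Here n = 5 and Σtᵢ = 3.3 + 9.3 + 5.8 + 8.8 + 2.5 = 29.7.
Posterior ∝ λ^2e^(−10λ) · λ^5e^(−29.7λ) = λ^7e^(−39.7λ), i.e. Gamma(8, 39.7).
Mode = (a−1)/b = 7/39.7 ≈ 0.1763.

λ̂_MAP = 0.1763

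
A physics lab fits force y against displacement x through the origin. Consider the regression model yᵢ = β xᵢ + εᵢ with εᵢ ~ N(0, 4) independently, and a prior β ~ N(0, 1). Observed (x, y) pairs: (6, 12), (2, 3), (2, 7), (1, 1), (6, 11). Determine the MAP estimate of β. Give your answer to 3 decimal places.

β̂_MAP = 1.871

log p(β | y) = −Σ(yᵢ − βxᵢ)²/(2·4) − β²/(2·1) + const.
Setting the derivative to zero: Σxᵢ(yᵢ − βxᵢ)/4 − β/1 = 0, so β = Σxᵢyᵢ / (Σxᵢ² + σ²/τ²).
Σxᵢyᵢ = 6·12 + 2·3 + 2·7 + 1·1 + 6·11 = 159; Σxᵢ² = 81; σ²/τ² = 4.
β̂_MAP = 159 / (81 + 4) = 159/85 ≈ 1.871.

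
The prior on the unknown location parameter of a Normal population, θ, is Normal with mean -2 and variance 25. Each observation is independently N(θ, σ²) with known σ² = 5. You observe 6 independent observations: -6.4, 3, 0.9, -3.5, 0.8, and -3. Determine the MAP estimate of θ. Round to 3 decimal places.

n = 6; x̄ = ((-6.4) + 3 + 0.9 + (-3.5) + 0.8 + (-3))/6 = -8.2/6 = -41/30 ≈ -1.3667.
For a Normal prior and Normal likelihood with known variance, the posterior is Normal; its mode equals its mean, the precision-weighted average.
Prior precision 1/σ₀² = 1/25 = 0.04; data precision n/σ² = 6/5 = 1.2.
θ̂ = (0.04·(-2) + 1.2·(-41/30)) / (0.04 + 1.2) = (-1.72)/1.24 = -43/31 ≈ -1.387.

θ̂_MAP = -1.387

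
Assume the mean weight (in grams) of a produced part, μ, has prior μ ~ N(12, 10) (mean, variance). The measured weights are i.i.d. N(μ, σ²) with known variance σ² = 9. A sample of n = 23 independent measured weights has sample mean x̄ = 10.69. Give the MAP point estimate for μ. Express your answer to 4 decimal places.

n = 23, x̄ = 10.69.
For a Normal prior and Normal likelihood with known variance, the posterior is Normal; its mode equals its mean, the precision-weighted average.
Prior precision 1/σ₀² = 1/10 = 0.1; data precision n/σ² = 23/9.
μ̂ = (0.1·12 + (23/9)·10.69) / (0.1 + 23/9) = (25667/900)/(239/90) = 25667/2390 ≈ 10.7393.

μ̂_MAP = 10.7393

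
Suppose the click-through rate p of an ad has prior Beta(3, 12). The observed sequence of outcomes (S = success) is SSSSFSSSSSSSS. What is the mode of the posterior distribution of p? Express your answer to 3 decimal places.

Prior: Beta(3, 12).
Data: 12 successes in 13 trials (from the sequence). The binomial likelihood contributes p^12(1−p)^1, so the posterior is Beta(3+12, 12+1) = Beta(15, 13).
For Beta(a, b) with a, b > 1 the mode is (a−1)/(a+b−2) = 14/26 ≈ 0.538.

p̂_MAP = 0.538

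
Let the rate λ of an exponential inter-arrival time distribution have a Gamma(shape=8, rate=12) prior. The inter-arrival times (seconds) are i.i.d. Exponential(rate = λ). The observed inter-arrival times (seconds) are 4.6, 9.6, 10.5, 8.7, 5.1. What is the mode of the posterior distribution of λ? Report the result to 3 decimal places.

λ̂_MAP = 0.238

The Exponential(rate=λ) likelihood is ∝ λ^n e^(−λΣtᵢ). Here n = 5 and Σtᵢ = 4.6 + 9.6 + 10.5 + 8.7 + 5.1 = 38.5.
Posterior ∝ λ^7e^(−12λ) · λ^5e^(−38.5λ) = λ^12e^(−50.5λ), i.e. Gamma(13, 50.5).
Mode = (a−1)/b = 12/50.5 ≈ 0.238.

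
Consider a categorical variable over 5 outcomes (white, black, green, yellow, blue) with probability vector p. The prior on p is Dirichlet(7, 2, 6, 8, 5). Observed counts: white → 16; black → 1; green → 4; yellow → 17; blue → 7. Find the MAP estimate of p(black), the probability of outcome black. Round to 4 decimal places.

The posterior is Dirichlet(αᵢ + nᵢ) = Dirichlet(23, 3, 10, 25, 12).
For a Dirichlet(a₁,…,a_K) with all aᵢ > 1, the mode has j-th component (aⱼ − 1)/(Σaᵢ − K).
Here Σaᵢ = 73 and K = 5, so p(black) = (3 − 1)/(73 − 5) = 2/68 ≈ 0.0294.

MAP estimate of p(black) = 0.0294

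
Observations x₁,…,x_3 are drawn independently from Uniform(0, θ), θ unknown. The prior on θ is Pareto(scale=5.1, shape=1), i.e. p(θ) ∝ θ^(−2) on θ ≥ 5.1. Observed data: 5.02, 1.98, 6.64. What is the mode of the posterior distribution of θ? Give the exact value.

θ̂_MAP = 6.64

The Uniform(0, θ) likelihood is θ^(−n) for θ ≥ max(xᵢ), zero otherwise. Here max(xᵢ) = 6.64.
Posterior ∝ θ^(−2) · θ^(−3) = θ^(−5) on θ ≥ max(5.1, 6.64) = 6.64.
This density is strictly decreasing in θ, so the posterior mode lies at the lower boundary of the support.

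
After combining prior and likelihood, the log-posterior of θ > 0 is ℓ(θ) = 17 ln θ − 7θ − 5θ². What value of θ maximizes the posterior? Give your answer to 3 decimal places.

ℓ'(θ) = 17/θ − 7 − 10θ. Setting this to zero and multiplying by θ: 10θ² + 7θ − 17 = 0.
θ = (−7 + √(7² + 4·10·17)) / (2·10) = (−7 + √729) / 20 = (−7 + 27)/20 = 1.
ℓ''(θ) = −17/θ² − 10 < 0, confirming a maximum.

θ̂_MAP = 1.000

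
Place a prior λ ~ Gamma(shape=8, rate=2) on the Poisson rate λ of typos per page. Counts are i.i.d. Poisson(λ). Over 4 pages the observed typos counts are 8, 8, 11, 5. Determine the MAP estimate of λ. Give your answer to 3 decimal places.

λ̂_MAP = 6.500

Σxᵢ = 8+8+11+5 = 32, with n = 4.
Posterior ∝ λ^7e^(−2λ) · λ^32e^(−4λ) = λ^39e^(−6λ), i.e. Gamma(shape=40, rate=6).
The mode of a Gamma(a, b) with a ≥ 1 (shape–rate) is (a−1)/b = 39/6 ≈ 6.500.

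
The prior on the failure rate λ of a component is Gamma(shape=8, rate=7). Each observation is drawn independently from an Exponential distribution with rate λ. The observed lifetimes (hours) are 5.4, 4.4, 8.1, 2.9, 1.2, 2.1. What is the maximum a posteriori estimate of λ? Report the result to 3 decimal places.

The Exponential(rate=λ) likelihood is ∝ λ^n e^(−λΣtᵢ). Here n = 6 and Σtᵢ = 5.4 + 4.4 + 8.1 + 2.9 + 1.2 + 2.1 = 24.1.
Posterior ∝ λ^7e^(−7λ) · λ^6e^(−24.1λ) = λ^13e^(−31.1λ), i.e. Gamma(14, 31.1).
Mode = (a−1)/b = 13/31.1 ≈ 0.418.

λ̂_MAP = 0.418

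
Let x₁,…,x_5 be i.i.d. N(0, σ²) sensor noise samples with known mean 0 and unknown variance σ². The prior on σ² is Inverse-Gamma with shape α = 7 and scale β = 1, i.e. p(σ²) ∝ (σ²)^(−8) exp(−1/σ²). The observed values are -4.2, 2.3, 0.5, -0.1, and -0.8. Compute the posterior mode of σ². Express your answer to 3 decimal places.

σ̂²_MAP = 1.230

Sum of squared deviations about the known mean: SS = (-4.2−0)² + (2.3−0)² + (0.5−0)² + (-0.1−0)² + (-0.8−0)² = 23.83.
The Normal likelihood contributes (σ²)^(−n/2) exp(−SS/(2σ²)), so the posterior is Inverse-Gamma(α + n/2, β + SS/2) = Inverse-Gamma(9.5, 12.915).
The mode of Inverse-Gamma(a, b) is b/(a+1) = 12.915/10.5 ≈ 1.230.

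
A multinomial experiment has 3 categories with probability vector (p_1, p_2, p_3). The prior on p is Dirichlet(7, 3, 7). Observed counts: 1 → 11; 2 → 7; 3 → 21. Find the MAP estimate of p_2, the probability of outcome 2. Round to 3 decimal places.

The posterior is Dirichlet(αᵢ + nᵢ) = Dirichlet(18, 10, 28).
For a Dirichlet(a₁,…,a_K) with all aᵢ > 1, the mode has j-th component (aⱼ − 1)/(Σaᵢ − K).
Here Σaᵢ = 56 and K = 3, so p_2 = (10 − 1)/(56 − 3) = 9/53 ≈ 0.170.

MAP estimate: 0.170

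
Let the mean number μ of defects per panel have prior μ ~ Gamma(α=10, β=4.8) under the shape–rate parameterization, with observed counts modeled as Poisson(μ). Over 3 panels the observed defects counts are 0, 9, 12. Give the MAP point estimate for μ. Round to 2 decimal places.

μ̂_MAP = 3.85

Σxᵢ = 0+9+12 = 21, with n = 3.
Posterior ∝ μ^9e^(−4.8μ) · μ^21e^(−3μ) = μ^30e^(−7.8μ), i.e. Gamma(shape=31, rate=7.8).
The mode of a Gamma(a, b) with a ≥ 1 (shape–rate) is (a−1)/b = 30/7.8 ≈ 3.85.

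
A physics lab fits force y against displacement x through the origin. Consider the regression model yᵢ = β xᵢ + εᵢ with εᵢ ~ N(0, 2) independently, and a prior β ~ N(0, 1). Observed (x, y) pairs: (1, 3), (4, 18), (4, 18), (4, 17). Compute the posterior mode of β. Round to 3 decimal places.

log p(β | y) = −Σ(yᵢ − βxᵢ)²/(2·2) − β²/(2·1) + const.
Setting the derivative to zero: Σxᵢ(yᵢ − βxᵢ)/2 − β/1 = 0, so β = Σxᵢyᵢ / (Σxᵢ² + σ²/τ²).
Σxᵢyᵢ = 1·3 + 4·18 + 4·18 + 4·17 = 215; Σxᵢ² = 49; σ²/τ² = 2.
β̂_MAP = 215 / (49 + 2) = 215/51 ≈ 4.216.

β̂_MAP = 4.216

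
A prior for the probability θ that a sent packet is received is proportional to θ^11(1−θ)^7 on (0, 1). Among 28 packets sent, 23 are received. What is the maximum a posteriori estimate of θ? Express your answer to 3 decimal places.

θ̂_MAP = 0.739

The prior density ∝ θ^11(1−θ)^7 is the kernel of Beta(12, 8).
Data: 23 successes in 28 trials. The binomial likelihood contributes θ^23(1−θ)^5, so the posterior is Beta(12+23, 8+5) = Beta(35, 13).
For Beta(a, b) with a, b > 1 the mode is (a−1)/(a+b−2) = 34/46 ≈ 0.739.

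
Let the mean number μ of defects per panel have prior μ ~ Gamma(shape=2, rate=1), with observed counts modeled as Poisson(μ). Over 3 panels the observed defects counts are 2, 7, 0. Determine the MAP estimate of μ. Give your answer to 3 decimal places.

Σxᵢ = 2+7+0 = 9, with n = 3.
Posterior ∝ μe^(−1μ) · μ^9e^(−3μ) = μ^10e^(−4μ), i.e. Gamma(shape=11, rate=4).
The mode of a Gamma(a, b) with a ≥ 1 (shape–rate) is (a−1)/b = 10/4 ≈ 2.500.

μ̂_MAP = 2.500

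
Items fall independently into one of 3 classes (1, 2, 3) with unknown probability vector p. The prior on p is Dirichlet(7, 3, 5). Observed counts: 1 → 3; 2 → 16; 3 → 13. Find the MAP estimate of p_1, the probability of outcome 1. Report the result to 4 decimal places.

MAP estimate: 0.2045

The posterior is Dirichlet(αᵢ + nᵢ) = Dirichlet(10, 19, 18).
For a Dirichlet(a₁,…,a_K) with all aᵢ > 1, the mode has j-th component (aⱼ − 1)/(Σaᵢ − K).
Here Σaᵢ = 47 and K = 3, so p_1 = (10 − 1)/(47 − 3) = 9/44 ≈ 0.2045.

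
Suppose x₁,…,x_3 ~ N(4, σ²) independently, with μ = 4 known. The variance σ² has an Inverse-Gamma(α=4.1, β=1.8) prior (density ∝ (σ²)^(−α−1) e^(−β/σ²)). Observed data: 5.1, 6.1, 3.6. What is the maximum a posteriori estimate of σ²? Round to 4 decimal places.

Sum of squared deviations about the known mean: SS = (5.1−4)² + (6.1−4)² + (3.6−4)² = 5.78.
The Normal likelihood contributes (σ²)^(−n/2) exp(−SS/(2σ²)), so the posterior is Inverse-Gamma(α + n/2, β + SS/2) = Inverse-Gamma(5.6, 4.69).
The mode of Inverse-Gamma(a, b) is b/(a+1) = 4.69/6.6 ≈ 0.7106.

σ̂²_MAP = 0.7106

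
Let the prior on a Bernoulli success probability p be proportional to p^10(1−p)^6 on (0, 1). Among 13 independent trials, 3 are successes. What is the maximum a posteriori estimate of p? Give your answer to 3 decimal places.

The prior density ∝ p^10(1−p)^6 is the kernel of Beta(11, 7).
Data: 3 successes in 13 trials. The binomial likelihood contributes p^3(1−p)^10, so the posterior is Beta(11+3, 7+10) = Beta(14, 17).
For Beta(a, b) with a, b > 1 the mode is (a−1)/(a+b−2) = 13/29 ≈ 0.448.

p̂_MAP = 0.448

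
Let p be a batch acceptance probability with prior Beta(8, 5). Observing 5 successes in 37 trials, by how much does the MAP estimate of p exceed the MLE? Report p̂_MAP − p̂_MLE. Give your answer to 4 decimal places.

MAP − MLE = 0.1149

Posterior is Beta(13, 37); MAP = (13−1)/(50−2) = 12/48 ≈ 0.25000.
MLE ignores the prior: p̂_MLE = k/n = 5/37 ≈ 0.13514.
Difference = 12/48 − 5/37 = 17/148 ≈ 0.1149.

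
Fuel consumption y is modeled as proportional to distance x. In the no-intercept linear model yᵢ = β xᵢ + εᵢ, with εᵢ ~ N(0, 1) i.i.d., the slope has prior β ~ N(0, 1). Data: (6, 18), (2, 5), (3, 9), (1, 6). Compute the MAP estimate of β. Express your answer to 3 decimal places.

log p(β | y) = −Σ(yᵢ − βxᵢ)²/(2·1) − β²/(2·1) + const.
Setting the derivative to zero: Σxᵢ(yᵢ − βxᵢ)/1 − β/1 = 0, so β = Σxᵢyᵢ / (Σxᵢ² + σ²/τ²).
Σxᵢyᵢ = 6·18 + 2·5 + 3·9 + 1·6 = 151; Σxᵢ² = 50; σ²/τ² = 1.
β̂_MAP = 151 / (50 + 1) = 151/51 ≈ 2.961.

β̂_MAP = 2.961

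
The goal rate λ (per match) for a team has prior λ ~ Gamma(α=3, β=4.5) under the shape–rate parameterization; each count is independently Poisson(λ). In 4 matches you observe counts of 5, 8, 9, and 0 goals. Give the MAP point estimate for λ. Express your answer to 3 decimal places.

Σxᵢ = 5+8+9+0 = 22, with n = 4.
Posterior ∝ λ^2e^(−4.5λ) · λ^22e^(−4λ) = λ^24e^(−8.5λ), i.e. Gamma(shape=25, rate=8.5).
The mode of a Gamma(a, b) with a ≥ 1 (shape–rate) is (a−1)/b = 24/8.5 ≈ 2.824.

λ̂_MAP = 2.824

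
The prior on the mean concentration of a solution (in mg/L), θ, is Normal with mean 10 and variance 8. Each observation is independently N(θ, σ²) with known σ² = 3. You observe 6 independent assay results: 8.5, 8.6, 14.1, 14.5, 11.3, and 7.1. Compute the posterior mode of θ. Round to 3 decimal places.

n = 6; x̄ = (8.5 + 8.6 + 14.1 + 14.5 + 11.3 + 7.1)/6 = 64.1/6 = 641/60 ≈ 10.6833.
For a Normal prior and Normal likelihood with known variance, the posterior is Normal; its mode equals its mean, the precision-weighted average.
Prior precision 1/σ₀² = 1/8 = 0.125; data precision n/σ² = 6/3 = 2.
θ̂ = (0.125·10 + 2·(641/60)) / (0.125 + 2) = (1357/60)/2.125 = 2714/255 ≈ 10.643.

θ̂_MAP = 10.643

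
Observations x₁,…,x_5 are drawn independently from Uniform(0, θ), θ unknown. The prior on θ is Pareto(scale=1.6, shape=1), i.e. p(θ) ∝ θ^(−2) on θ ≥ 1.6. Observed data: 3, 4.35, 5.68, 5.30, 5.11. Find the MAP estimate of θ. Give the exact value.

The Uniform(0, θ) likelihood is θ^(−n) for θ ≥ max(xᵢ), zero otherwise. Here max(xᵢ) = 5.68.
Posterior ∝ θ^(−2) · θ^(−5) = θ^(−7) on θ ≥ max(1.6, 5.68) = 5.68.
This density is strictly decreasing in θ, so the posterior mode lies at the lower boundary of the support.

θ̂_MAP = 5.68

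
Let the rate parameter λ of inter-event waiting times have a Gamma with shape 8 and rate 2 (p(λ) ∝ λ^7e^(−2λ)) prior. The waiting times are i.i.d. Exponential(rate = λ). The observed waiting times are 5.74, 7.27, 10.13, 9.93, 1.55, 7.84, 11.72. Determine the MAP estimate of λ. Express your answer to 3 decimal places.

λ̂_MAP = 0.249

The Exponential(rate=λ) likelihood is ∝ λ^n e^(−λΣtᵢ). Here n = 7 and Σtᵢ = 5.74 + 7.27 + 10.13 + 9.93 + 1.55 + 7.84 + 11.72 = 54.18.
Posterior ∝ λ^7e^(−2λ) · λ^7e^(−54.18λ) = λ^14e^(−56.18λ), i.e. Gamma(15, 56.18).
Mode = (a−1)/b = 14/56.18 ≈ 0.249.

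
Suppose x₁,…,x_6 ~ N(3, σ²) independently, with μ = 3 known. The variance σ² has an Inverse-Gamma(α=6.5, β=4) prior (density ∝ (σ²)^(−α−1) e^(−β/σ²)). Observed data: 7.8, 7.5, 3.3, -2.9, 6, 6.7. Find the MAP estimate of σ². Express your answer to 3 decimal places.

Sum of squared deviations about the known mean: SS = (7.8−3)² + (7.5−3)² + (3.3−3)² + (-2.9−3)² + (6−3)² + (6.7−3)² = 100.88.
The Normal likelihood contributes (σ²)^(−n/2) exp(−SS/(2σ²)), so the posterior is Inverse-Gamma(α + n/2, β + SS/2) = Inverse-Gamma(9.5, 54.44).
The mode of Inverse-Gamma(a, b) is b/(a+1) = 54.44/10.5 ≈ 5.185.

σ̂²_MAP = 5.185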